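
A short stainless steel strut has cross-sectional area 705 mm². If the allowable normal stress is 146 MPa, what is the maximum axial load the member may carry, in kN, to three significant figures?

103 kN

P_max = σ_allow · A = 146 · 705 = 102900 N = 102.9 kN.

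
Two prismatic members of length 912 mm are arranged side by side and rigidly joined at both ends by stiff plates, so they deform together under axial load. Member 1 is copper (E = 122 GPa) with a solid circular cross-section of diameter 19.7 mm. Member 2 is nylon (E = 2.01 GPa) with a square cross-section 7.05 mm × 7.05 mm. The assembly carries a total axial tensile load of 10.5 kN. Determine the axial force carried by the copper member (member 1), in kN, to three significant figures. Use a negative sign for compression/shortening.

10.5 kN

A_1 = 304.8 mm².
A_2 = 49.7 mm².
Equal strain + equilibrium ⇒ each member carries load in proportion to AE: A₁E₁ = 37190000 N, A₂E₂ = 99900 N, ΣAE = 37290000 N.
F₁ = P·A₁E₁/ΣAE = 10500·37190000/37290000 = 10470 N.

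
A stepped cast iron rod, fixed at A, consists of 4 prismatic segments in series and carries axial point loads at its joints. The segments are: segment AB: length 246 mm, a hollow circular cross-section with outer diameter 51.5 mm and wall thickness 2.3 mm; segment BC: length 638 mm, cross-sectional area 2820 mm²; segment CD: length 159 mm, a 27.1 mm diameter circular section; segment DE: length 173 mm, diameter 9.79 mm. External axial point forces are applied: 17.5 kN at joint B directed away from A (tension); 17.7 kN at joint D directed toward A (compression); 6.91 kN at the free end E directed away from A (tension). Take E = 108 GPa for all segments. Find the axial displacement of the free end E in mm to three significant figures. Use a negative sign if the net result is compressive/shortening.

Internal axial forces (sectioning from the free end, tension +): N_DE = 6.91 kN, N_CD = -10.79 kN, N_BC = -10.79 kN, N_AB = 6.71 kN.
A_AB = 355.5 mm².
A_CD = 576.8 mm².
A_DE = 75.28 mm².
δ_AB = 6710·246/(355.5·108000) = 0.04299 mm
δ_BC = -10790·638/(2820·108000) = -0.0226 mm
δ_CD = -10790·159/(576.8·108000) = -0.02754 mm
δ_DE = 6910·173/(75.28·108000) = 0.147 mm
δ = Σδ_i = 0.1399 mm.

0.140 mm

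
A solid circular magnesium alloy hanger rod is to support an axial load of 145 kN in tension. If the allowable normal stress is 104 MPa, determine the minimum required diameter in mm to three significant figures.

42.1 mm

Required area A ≥ P/σ_allow = 145000/104 = 1394 mm².
For a solid circular section, d ≥ √(4A/π) = 42.13 mm.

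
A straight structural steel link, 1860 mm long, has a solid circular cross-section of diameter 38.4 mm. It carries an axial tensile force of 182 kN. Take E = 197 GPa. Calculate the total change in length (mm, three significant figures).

A = 1158 mm².
δ_mech = NL/(AE) = 182000·1860/(1158·197000) = 1.484 mm.

1.48 mm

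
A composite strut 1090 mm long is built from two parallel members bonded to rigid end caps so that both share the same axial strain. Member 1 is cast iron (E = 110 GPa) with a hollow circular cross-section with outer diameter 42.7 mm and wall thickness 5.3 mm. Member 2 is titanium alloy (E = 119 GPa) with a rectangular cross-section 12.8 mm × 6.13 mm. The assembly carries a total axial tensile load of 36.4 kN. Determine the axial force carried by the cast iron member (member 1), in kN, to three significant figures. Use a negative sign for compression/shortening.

A_1 = 622.7 mm².
A_2 = 78.46 mm².
Equal strain + equilibrium ⇒ each member carries load in proportion to AE: A₁E₁ = 68500000 N, A₂E₂ = 9337000 N, ΣAE = 77840000 N.
F₁ = P·A₁E₁/ΣAE = 36400·68500000/77840000 = 32030 N.

32.0 kN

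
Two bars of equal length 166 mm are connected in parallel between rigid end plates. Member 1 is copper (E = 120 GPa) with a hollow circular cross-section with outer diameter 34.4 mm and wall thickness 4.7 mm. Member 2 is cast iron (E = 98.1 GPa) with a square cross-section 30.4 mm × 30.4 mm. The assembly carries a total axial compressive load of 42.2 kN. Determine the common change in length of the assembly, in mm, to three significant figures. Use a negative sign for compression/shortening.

-0.0489 mm

A_1 = 438.5 mm².
A_2 = 924.2 mm².
Equal strain + equilibrium ⇒ each member carries load in proportion to AE: A₁E₁ = 52620000 N, A₂E₂ = 90660000 N, ΣAE = 143300000 N.
δ = PL/ΣAE = -42200·166/143300000 = -0.04889 mm.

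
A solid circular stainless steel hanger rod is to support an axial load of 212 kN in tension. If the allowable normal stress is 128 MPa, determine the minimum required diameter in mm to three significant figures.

45.9 mm

Required area A ≥ P/σ_allow = 212000/128 = 1656 mm².
For a solid circular section, d ≥ √(4A/π) = 45.92 mm.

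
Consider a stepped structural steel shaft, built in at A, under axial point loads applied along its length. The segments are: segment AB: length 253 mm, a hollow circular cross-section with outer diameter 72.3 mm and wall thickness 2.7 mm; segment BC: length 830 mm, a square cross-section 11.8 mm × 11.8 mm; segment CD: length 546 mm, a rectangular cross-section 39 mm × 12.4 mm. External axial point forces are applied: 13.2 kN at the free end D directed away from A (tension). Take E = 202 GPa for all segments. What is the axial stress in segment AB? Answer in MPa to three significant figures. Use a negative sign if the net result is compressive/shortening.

Internal axial forces (sectioning from the free end, tension +): N_CD = 13.2 kN, N_BC = 13.2 kN, N_AB = 13.2 kN.
A_AB = 590.4 mm².
σ_AB = N_AB/A_AB = 13200/590.4 = 22.36 MPa.

22.4 MPa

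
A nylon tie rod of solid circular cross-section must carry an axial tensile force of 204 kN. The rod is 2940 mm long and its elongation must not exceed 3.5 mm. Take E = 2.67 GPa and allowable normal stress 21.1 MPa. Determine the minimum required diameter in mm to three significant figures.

286 mm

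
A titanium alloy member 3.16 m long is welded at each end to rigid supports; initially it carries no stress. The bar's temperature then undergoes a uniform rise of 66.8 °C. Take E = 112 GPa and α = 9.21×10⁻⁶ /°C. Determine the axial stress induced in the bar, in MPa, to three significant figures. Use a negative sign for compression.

-68.9 MPa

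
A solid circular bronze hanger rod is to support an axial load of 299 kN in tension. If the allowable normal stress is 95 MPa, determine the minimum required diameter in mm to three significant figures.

63.3 mm

Required area A ≥ P/σ_allow = 299000/95 = 3147 mm².
For a solid circular section, d ≥ √(4A/π) = 63.3 mm.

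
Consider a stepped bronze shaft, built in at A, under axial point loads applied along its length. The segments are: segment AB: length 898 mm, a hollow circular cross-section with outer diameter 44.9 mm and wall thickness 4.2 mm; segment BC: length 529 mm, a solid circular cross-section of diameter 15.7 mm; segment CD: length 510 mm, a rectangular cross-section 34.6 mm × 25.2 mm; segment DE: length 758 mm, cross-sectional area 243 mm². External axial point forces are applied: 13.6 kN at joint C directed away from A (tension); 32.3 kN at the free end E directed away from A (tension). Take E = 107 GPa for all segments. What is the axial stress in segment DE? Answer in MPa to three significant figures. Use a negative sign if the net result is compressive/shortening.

Internal axial forces (sectioning from the free end, tension +): N_DE = 32.3 kN, N_CD = 32.3 kN, N_BC = 45.9 kN, N_AB = 45.9 kN.
σ_DE = N_DE/A_DE = 32300/243 = 132.9 MPa.

133 MPa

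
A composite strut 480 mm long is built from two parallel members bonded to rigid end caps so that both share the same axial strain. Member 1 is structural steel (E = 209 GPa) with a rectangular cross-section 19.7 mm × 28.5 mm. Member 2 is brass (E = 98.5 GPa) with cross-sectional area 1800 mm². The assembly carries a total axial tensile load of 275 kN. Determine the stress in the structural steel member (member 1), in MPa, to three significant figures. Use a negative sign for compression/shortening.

A_1 = 561.4 mm².
Equal strain + equilibrium ⇒ each member carries load in proportion to AE: A₁E₁ = 117300000 N, A₂E₂ = 177300000 N, ΣAE = 294600000 N.
σ₁ = P·E₁/ΣAE = 275000·209000/294600000 = 195.1 MPa.

195 MPa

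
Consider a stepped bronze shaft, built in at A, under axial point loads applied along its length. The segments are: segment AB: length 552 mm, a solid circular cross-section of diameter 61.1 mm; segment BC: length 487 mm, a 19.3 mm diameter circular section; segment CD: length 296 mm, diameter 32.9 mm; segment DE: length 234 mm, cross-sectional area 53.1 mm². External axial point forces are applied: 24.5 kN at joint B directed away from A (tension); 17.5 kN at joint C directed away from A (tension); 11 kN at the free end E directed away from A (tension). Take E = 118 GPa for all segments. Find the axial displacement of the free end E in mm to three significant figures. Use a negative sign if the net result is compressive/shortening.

0.930 mm

Internal axial forces (sectioning from the free end, tension +): N_DE = 11 kN, N_CD = 11 kN, N_BC = 28.5 kN, N_AB = 53 kN.
A_AB = 2932 mm².
A_BC = 292.6 mm².
A_CD = 850.1 mm².
δ_AB = 53000·552/(2932·118000) = 0.08456 mm
δ_BC = 28500·487/(292.6·118000) = 0.4021 mm
δ_CD = 11000·296/(850.1·118000) = 0.03246 mm
δ_DE = 11000·234/(53.1·118000) = 0.4108 mm
δ = Σδ_i = 0.9299 mm.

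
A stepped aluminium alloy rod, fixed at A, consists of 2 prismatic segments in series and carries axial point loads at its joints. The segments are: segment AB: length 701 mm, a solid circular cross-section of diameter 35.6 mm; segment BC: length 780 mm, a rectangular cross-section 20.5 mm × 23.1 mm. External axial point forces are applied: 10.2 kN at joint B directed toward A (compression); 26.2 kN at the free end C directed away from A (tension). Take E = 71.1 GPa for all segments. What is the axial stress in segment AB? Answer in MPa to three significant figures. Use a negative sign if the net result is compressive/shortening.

16.1 MPa

Internal axial forces (sectioning from the free end, tension +): N_BC = 26.2 kN, N_AB = 16 kN.
A_AB = 995.4 mm².
σ_AB = N_AB/A_AB = 16000/995.4 = 16.07 MPa.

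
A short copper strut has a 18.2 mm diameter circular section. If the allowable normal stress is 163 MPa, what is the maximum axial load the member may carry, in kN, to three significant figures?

A = 260.2 mm².
P_max = σ_allow · A = 163 · 260.2 = 42410 N = 42.41 kN.

42.4 kN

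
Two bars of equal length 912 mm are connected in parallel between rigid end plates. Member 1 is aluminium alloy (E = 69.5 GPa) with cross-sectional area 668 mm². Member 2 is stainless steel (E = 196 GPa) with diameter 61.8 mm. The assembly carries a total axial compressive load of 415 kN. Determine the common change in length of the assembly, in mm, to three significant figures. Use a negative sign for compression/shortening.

A_2 = 3000 mm².
Equal strain + equilibrium ⇒ each member carries load in proportion to AE: A₁E₁ = 46430000 N, A₂E₂ = 587900000 N, ΣAE = 634400000 N.
δ = PL/ΣAE = -415000·912/634400000 = -0.5966 mm.

-0.597 mm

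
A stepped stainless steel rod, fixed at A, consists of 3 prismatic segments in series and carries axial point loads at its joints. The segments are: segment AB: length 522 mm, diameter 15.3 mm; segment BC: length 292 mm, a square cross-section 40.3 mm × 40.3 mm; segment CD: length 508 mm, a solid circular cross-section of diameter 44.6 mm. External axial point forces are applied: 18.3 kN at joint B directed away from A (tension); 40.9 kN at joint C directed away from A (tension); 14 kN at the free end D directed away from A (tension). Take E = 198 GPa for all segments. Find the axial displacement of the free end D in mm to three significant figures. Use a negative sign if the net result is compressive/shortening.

1.12 mm

Internal axial forces (sectioning from the free end, tension +): N_CD = 14 kN, N_BC = 54.9 kN, N_AB = 73.2 kN.
A_AB = 183.9 mm².
A_BC = 1624 mm².
A_CD = 1562 mm².
δ_AB = 73200·522/(183.9·198000) = 1.05 mm
δ_BC = 54900·292/(1624·198000) = 0.04985 mm
δ_CD = 14000·508/(1562·198000) = 0.02299 mm
δ = Σδ_i = 1.122 mm.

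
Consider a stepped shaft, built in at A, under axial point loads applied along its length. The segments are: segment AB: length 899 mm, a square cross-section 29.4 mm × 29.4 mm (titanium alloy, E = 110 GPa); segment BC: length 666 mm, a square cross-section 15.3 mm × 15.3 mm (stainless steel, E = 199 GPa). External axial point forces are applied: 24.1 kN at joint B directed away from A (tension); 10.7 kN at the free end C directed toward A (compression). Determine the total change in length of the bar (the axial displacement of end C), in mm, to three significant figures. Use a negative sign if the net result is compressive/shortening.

Internal axial forces (sectioning from the free end, tension +): N_BC = -10.7 kN, N_AB = 13.4 kN.
A_AB = 864.4 mm².
A_BC = 234.1 mm².
δ_AB = 13400·899/(864.4·110000) = 0.1267 mm
δ_BC = -10700·666/(234.1·199000) = -0.153 mm
δ = Σδ_i = -0.02628 mm.

-0.0263 mm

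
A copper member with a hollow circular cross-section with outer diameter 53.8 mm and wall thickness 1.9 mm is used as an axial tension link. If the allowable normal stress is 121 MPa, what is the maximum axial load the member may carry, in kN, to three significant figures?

37.5 kN

A = 309.8 mm².
P_max = σ_allow · A = 121 · 309.8 = 37480 N = 37.48 kN.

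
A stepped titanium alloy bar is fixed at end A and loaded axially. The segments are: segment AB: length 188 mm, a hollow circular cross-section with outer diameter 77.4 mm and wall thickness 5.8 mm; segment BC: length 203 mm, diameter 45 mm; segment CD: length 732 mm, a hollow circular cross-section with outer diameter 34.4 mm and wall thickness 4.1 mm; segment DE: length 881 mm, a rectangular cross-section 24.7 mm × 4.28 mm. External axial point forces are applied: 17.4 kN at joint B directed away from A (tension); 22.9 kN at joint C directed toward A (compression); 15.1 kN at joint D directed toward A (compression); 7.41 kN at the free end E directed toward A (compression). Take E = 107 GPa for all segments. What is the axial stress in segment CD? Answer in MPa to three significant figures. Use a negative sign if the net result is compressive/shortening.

-57.7 MPa

Internal axial forces (sectioning from the free end, tension +): N_DE = -7.41 kN, N_CD = -22.51 kN, N_BC = -45.41 kN, N_AB = -28.01 kN.
A_CD = 390.3 mm².
σ_CD = N_CD/A_CD = -22510/390.3 = -57.68 MPa.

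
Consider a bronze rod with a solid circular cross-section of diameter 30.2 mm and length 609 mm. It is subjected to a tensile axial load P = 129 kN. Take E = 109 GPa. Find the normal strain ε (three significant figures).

A = 716.3 mm².
σ = N/A = 180.1 MPa; ε = σ/E = 180.1/109000 = 1.652e-03.

0.00165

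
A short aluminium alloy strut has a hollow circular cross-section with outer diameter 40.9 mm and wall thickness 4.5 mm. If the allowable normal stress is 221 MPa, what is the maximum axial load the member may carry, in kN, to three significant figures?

114 kN

A = 514.6 mm².
P_max = σ_allow · A = 221 · 514.6 = 113700 N = 113.7 kN.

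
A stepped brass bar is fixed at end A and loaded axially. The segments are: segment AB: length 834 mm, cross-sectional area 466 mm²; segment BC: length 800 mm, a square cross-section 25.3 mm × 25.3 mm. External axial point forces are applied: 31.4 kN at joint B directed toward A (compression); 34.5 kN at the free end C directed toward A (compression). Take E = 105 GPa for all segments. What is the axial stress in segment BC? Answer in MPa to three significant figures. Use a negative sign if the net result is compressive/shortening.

-53.9 MPa

Internal axial forces (sectioning from the free end, tension +): N_BC = -34.5 kN, N_AB = -65.9 kN.
A_BC = 640.1 mm².
σ_BC = N_BC/A_BC = -34500/640.1 = -53.9 MPa.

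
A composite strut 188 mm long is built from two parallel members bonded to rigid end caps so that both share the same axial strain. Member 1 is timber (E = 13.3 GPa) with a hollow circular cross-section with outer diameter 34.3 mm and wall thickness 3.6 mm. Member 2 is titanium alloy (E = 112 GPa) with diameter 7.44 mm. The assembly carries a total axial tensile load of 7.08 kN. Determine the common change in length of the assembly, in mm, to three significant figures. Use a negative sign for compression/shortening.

0.140 mm

A_1 = 347.2 mm².
A_2 = 43.47 mm².
Equal strain + equilibrium ⇒ each member carries load in proportion to AE: A₁E₁ = 4618000 N, A₂E₂ = 4869000 N, ΣAE = 9487000 N.
δ = PL/ΣAE = 7080·188/9487000 = 0.1403 mm.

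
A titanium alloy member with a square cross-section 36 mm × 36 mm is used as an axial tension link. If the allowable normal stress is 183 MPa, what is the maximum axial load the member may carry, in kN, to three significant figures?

A = 1296 mm².
P_max = σ_allow · A = 183 · 1296 = 237200 N = 237.2 kN.

237 kN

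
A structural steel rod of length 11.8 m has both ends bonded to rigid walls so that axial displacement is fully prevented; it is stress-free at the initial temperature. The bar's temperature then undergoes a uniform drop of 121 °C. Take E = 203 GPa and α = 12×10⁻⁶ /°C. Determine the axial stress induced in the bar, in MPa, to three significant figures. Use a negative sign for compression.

Free thermal expansion αLΔT = 12e-6 · 11800 · -121 = -17.13 mm.
The walls impose strain ε = −(-17.13)/11800 = 1.4520e-03; σ = Eε = 203000 · 1.4520e-03 = 294.8 MPa.

295 MPa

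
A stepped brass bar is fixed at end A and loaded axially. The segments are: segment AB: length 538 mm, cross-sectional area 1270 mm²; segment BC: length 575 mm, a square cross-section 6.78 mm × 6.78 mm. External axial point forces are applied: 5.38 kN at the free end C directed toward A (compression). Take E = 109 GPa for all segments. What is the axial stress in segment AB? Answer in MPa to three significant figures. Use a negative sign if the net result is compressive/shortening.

-4.24 MPa

Internal axial forces (sectioning from the free end, tension +): N_BC = -5.38 kN, N_AB = -5.38 kN.
σ_AB = N_AB/A_AB = -5380/1270 = -4.236 MPa.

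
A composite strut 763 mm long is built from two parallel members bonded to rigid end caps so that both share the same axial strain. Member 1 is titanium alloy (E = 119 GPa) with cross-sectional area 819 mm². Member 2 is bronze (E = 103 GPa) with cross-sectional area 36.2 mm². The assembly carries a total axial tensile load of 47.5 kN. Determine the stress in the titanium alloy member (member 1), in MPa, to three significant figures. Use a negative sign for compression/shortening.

55.9 MPa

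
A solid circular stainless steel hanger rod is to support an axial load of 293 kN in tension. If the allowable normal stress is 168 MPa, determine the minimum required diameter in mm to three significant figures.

Required area A ≥ P/σ_allow = 293000/168 = 1744 mm².
For a solid circular section, d ≥ √(4A/π) = 47.12 mm.

47.1 mm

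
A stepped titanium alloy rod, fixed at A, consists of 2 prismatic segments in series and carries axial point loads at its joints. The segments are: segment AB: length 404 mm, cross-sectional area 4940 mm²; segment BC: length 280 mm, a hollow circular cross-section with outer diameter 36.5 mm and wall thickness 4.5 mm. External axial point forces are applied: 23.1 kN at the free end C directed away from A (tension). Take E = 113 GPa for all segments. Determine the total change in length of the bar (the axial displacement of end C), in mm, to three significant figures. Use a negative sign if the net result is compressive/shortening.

0.143 mm

Internal axial forces (sectioning from the free end, tension +): N_BC = 23.1 kN, N_AB = 23.1 kN.
A_BC = 452.4 mm².
δ_AB = 23100·404/(4940·113000) = 0.01672 mm
δ_BC = 23100·280/(452.4·113000) = 0.1265 mm
δ = Σδ_i = 0.1432 mm.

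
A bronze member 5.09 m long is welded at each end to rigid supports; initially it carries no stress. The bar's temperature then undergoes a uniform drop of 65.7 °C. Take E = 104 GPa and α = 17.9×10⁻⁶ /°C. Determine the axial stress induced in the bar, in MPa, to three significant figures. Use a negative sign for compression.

122 MPa

Free thermal expansion αLΔT = 17.9e-6 · 5090 · -65.7 = -5.986 mm.
The walls impose strain ε = −(-5.986)/5090 = 1.1760e-03; σ = Eε = 104000 · 1.1760e-03 = 122.3 MPa.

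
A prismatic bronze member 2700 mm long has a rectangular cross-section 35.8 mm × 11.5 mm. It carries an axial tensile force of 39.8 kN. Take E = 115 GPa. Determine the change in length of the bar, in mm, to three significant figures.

2.27 mm

A = 411.7 mm².
δ_mech = NL/(AE) = 39800·2700/(411.7·115000) = 2.27 mm.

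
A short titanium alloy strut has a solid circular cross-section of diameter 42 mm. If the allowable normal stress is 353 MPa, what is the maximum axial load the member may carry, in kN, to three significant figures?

489 kN

A = 1385 mm².
P_max = σ_allow · A = 353 · 1385 = 489100 N = 489.1 kN.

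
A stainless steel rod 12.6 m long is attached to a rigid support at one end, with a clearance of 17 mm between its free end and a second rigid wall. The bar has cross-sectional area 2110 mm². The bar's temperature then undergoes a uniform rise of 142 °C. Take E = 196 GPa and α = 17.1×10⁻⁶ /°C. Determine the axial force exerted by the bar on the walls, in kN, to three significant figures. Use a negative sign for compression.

Free thermal expansion αLΔT = 17.1e-6 · 12600 · 142 = 30.6 mm.
The walls engage after the gap closes; constrained expansion = 30.6 − 17 = 13.6 mm.
The walls impose strain ε = −(13.6)/12600 = -1.0790e-03; σ = Eε = 196000 · -1.0790e-03 = -211.5 MPa.
Wall reaction R = σ·A = -211.5·2110 = -446200 N = -446.2 kN.

-446 kN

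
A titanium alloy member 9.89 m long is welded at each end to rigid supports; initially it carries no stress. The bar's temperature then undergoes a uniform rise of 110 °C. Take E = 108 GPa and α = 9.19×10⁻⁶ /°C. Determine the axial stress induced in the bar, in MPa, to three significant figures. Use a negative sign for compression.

Free thermal expansion αLΔT = 9.19e-6 · 9890 · 110 = 9.998 mm.
The walls impose strain ε = −(9.998)/9890 = -1.0109e-03; σ = Eε = 108000 · -1.0109e-03 = -109.2 MPa.

-109 MPa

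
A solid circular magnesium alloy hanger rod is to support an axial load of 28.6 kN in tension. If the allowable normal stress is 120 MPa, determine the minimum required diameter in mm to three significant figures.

17.4 mm

Required area A ≥ P/σ_allow = 28600/120 = 238.3 mm².
For a solid circular section, d ≥ √(4A/π) = 17.42 mm.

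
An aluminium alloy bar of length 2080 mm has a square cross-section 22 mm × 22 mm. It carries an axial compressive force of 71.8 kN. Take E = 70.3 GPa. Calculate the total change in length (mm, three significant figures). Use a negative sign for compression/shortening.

-4.39 mm

A = 484 mm².
δ_mech = NL/(AE) = -71800·2080/(484·70300) = -4.389 mm.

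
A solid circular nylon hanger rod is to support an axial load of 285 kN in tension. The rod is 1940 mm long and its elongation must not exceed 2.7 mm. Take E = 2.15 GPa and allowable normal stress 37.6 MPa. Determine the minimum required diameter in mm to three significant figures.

348 mm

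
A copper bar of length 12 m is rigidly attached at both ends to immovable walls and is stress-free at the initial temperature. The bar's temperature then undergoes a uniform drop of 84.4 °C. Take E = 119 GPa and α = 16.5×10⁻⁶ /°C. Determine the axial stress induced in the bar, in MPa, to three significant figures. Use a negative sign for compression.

Free thermal expansion αLΔT = 16.5e-6 · 12000 · -84.4 = -16.71 mm.
The walls impose strain ε = −(-16.71)/12000 = 1.3926e-03; σ = Eε = 119000 · 1.3926e-03 = 165.7 MPa.

166 MPa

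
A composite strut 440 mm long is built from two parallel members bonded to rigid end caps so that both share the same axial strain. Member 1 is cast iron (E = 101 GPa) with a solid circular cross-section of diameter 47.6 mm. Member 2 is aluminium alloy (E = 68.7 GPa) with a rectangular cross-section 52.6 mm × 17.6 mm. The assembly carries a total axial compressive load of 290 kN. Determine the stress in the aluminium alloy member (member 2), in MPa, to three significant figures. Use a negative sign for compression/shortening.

-81.9 MPa

A_1 = 1780 mm².
A_2 = 925.8 mm².
Equal strain + equilibrium ⇒ each member carries load in proportion to AE: A₁E₁ = 179700000 N, A₂E₂ = 63600000 N, ΣAE = 243300000 N.
σ₂ = P·E₂/ΣAE = -290000·68700/243300000 = -81.88 MPa.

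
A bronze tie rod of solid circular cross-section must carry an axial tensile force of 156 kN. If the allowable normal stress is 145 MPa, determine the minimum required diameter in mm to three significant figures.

Required area A ≥ P/σ_allow = 156000/145 = 1076 mm².
For a solid circular section, d ≥ √(4A/π) = 37.01 mm.

37.0 mm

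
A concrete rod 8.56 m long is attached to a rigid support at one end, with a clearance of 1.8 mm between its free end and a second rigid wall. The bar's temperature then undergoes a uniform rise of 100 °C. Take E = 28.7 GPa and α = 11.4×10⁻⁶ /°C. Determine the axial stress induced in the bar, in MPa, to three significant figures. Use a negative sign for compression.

-26.7 MPa

Free thermal expansion αLΔT = 11.4e-6 · 8560 · 100 = 9.758 mm.
The walls engage after the gap closes; constrained expansion = 9.758 − 1.8 = 7.958 mm.
The walls impose strain ε = −(7.958)/8560 = -9.2972e-04; σ = Eε = 28700 · -9.2972e-04 = -26.68 MPa.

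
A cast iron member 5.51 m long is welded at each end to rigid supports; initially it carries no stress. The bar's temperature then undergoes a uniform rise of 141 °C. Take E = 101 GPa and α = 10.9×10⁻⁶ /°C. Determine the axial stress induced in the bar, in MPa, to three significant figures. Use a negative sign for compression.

-155 MPa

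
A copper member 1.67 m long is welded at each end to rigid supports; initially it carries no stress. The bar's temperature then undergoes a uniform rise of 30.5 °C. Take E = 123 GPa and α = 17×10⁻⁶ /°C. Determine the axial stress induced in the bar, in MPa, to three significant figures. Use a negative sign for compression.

Free thermal expansion αLΔT = 17e-6 · 1670 · 30.5 = 0.8659 mm.
The walls impose strain ε = −(0.8659)/1670 = -5.1850e-04; σ = Eε = 123000 · -5.1850e-04 = -63.78 MPa.

-63.8 MPa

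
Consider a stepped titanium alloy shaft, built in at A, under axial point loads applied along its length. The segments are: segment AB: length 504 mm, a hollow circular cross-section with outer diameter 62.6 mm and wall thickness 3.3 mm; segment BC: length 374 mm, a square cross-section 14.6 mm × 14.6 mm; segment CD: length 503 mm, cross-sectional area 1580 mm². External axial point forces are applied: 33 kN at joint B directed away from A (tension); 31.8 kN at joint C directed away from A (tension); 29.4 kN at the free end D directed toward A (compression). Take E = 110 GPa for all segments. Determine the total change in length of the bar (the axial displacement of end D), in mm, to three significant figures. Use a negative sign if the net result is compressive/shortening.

Internal axial forces (sectioning from the free end, tension +): N_CD = -29.4 kN, N_BC = 2.4 kN, N_AB = 35.4 kN.
A_AB = 614.8 mm².
A_BC = 213.2 mm².
δ_AB = 35400·504/(614.8·110000) = 0.2638 mm
δ_BC = 2400·374/(213.2·110000) = 0.03828 mm
δ_CD = -29400·503/(1580·110000) = -0.08509 mm
δ = Σδ_i = 0.217 mm.

0.217 mm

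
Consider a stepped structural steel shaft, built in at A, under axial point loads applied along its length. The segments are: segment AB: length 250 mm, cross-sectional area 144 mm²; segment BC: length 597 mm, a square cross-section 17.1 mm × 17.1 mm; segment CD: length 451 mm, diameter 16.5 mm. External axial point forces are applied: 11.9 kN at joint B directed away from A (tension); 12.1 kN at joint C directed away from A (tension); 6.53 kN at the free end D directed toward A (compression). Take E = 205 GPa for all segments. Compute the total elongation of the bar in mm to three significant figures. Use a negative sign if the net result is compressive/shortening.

0.136 mm

Internal axial forces (sectioning from the free end, tension +): N_CD = -6.53 kN, N_BC = 5.57 kN, N_AB = 17.47 kN.
A_BC = 292.4 mm².
A_CD = 213.8 mm².
δ_AB = 17470·250/(144·205000) = 0.148 mm
δ_BC = 5570·597/(292.4·205000) = 0.05547 mm
δ_CD = -6530·451/(213.8·205000) = -0.06719 mm
δ = Σδ_i = 0.1362 mm.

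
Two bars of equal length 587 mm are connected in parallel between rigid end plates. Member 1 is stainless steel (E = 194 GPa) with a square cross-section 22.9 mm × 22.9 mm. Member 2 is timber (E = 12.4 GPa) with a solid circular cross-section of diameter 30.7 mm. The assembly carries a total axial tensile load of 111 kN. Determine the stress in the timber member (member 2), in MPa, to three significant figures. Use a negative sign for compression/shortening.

12.4 MPa

A_1 = 524.4 mm².
A_2 = 740.2 mm².
Equal strain + equilibrium ⇒ each member carries load in proportion to AE: A₁E₁ = 101700000 N, A₂E₂ = 9179000 N, ΣAE = 110900000 N.
σ₂ = P·E₂/ΣAE = 111000·12400/110900000 = 12.41 MPa.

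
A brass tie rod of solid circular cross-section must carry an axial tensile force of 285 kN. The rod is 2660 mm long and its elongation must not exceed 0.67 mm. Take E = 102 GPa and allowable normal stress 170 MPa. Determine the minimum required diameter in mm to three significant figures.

119 mm

Required area A ≥ P/σ_allow = 285000/170 = 1676 mm².
For a solid circular section, d ≥ √(4A/π) = 46.2 mm.
Elongation limit: A ≥ PL/(Eδ_allow) = 285000·2660/(102000·0.67) = 11090 mm² ⇒ d ≥ 118.8 mm.
The elongation limit governs.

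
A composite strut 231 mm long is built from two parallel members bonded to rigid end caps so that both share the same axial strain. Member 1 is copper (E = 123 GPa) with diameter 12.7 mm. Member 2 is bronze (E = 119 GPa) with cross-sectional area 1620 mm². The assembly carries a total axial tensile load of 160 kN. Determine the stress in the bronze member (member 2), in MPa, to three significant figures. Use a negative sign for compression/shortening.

91.4 MPa

A_1 = 126.7 mm².
Equal strain + equilibrium ⇒ each member carries load in proportion to AE: A₁E₁ = 15580000 N, A₂E₂ = 192800000 N, ΣAE = 208400000 N.
σ₂ = P·E₂/ΣAE = 160000·119000/208400000 = 91.38 MPa.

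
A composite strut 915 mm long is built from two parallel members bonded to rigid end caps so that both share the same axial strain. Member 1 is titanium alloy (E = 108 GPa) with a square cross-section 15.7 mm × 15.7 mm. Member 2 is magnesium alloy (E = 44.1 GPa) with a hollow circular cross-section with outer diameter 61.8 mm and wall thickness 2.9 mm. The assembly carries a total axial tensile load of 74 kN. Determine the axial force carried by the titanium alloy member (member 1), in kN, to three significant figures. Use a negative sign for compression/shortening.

A_1 = 246.5 mm².
A_2 = 536.6 mm².
Equal strain + equilibrium ⇒ each member carries load in proportion to AE: A₁E₁ = 26620000 N, A₂E₂ = 23660000 N, ΣAE = 50290000 N.
F₁ = P·A₁E₁/ΣAE = 74000·26620000/50290000 = 39180 N.

39.2 kN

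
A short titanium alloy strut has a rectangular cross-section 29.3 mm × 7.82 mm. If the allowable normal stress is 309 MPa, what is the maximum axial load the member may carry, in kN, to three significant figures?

70.8 kN

A = 229.1 mm².
P_max = σ_allow · A = 309 · 229.1 = 70800 N = 70.8 kN.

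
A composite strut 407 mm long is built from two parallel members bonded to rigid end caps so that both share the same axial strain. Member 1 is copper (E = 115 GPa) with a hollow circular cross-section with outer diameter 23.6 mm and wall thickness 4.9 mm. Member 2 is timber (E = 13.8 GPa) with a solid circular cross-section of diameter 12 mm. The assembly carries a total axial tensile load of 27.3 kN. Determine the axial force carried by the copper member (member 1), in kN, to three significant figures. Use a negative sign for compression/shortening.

26.1 kN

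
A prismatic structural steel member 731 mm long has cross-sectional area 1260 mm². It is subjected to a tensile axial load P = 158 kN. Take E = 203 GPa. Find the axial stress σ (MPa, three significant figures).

σ = N/A = 158000/1260 = 125.4 MPa.

125 MPa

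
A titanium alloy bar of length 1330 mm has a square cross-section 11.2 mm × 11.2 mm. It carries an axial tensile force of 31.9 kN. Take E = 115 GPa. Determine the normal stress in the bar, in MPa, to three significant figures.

A = 125.4 mm².
σ = N/A = 31900/125.4 = 254.3 MPa.

254 MPa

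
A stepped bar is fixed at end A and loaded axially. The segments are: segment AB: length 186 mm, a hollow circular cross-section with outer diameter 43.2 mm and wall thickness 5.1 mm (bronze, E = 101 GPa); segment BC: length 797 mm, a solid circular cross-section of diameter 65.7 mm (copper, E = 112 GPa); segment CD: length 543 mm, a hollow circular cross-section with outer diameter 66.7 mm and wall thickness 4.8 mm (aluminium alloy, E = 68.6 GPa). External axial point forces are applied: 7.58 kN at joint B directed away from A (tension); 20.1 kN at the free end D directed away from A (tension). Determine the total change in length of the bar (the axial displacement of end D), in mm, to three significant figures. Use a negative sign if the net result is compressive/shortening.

0.296 mm

Internal axial forces (sectioning from the free end, tension +): N_CD = 20.1 kN, N_BC = 20.1 kN, N_AB = 27.68 kN.
A_AB = 610.4 mm².
A_BC = 3390 mm².
A_CD = 933.4 mm².
δ_AB = 27680·186/(610.4·101000) = 0.08351 mm
δ_BC = 20100·797/(3390·112000) = 0.04219 mm
δ_CD = 20100·543/(933.4·68600) = 0.1704 mm
δ = Σδ_i = 0.2961 mm.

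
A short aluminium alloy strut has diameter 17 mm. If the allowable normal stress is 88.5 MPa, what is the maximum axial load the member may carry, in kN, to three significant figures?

A = 227 mm².
P_max = σ_allow · A = 88.5 · 227 = 20090 N = 20.09 kN.

20.1 kN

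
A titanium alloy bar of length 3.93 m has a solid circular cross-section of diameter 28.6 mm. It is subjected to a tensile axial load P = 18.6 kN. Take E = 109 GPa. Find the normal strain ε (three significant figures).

A = 642.4 mm².
σ = N/A = 28.95 MPa; ε = σ/E = 28.95/109000 = 2.656e-04.

2.66e-04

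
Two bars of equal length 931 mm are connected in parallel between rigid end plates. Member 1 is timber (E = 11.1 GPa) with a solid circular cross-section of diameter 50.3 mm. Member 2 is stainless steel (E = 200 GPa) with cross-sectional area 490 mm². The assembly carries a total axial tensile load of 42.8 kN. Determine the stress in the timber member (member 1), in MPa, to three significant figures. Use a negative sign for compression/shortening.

A_1 = 1987 mm².
Equal strain + equilibrium ⇒ each member carries load in proportion to AE: A₁E₁ = 22060000 N, A₂E₂ = 98000000 N, ΣAE = 120100000 N.
σ₁ = P·E₁/ΣAE = 42800·11100/120100000 = 3.957 MPa.

3.96 MPa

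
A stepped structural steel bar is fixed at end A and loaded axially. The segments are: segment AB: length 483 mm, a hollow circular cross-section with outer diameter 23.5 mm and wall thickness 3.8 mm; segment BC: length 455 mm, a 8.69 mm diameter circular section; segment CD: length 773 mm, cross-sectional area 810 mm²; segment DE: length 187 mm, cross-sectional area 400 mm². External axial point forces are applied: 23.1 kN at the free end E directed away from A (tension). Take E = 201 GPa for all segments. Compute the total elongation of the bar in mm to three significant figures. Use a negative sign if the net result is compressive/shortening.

1.28 mm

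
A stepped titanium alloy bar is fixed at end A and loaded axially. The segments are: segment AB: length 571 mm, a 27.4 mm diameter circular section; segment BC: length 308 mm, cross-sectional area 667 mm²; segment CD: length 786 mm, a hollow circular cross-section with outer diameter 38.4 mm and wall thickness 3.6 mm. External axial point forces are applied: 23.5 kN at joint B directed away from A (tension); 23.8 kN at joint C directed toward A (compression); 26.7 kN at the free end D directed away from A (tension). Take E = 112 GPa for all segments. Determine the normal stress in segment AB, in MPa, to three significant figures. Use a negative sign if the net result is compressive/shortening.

44.8 MPa

Internal axial forces (sectioning from the free end, tension +): N_CD = 26.7 kN, N_BC = 2.9 kN, N_AB = 26.4 kN.
A_AB = 589.6 mm².
σ_AB = N_AB/A_AB = 26400/589.6 = 44.77 MPa.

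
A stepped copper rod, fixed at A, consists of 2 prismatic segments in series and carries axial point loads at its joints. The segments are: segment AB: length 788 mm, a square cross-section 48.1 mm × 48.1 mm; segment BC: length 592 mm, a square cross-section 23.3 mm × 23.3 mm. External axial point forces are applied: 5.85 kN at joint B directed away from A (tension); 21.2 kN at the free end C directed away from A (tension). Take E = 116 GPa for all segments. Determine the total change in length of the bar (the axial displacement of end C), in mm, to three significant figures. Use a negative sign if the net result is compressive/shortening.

0.279 mm

Internal axial forces (sectioning from the free end, tension +): N_BC = 21.2 kN, N_AB = 27.05 kN.
A_AB = 2314 mm².
A_BC = 542.9 mm².
δ_AB = 27050·788/(2314·116000) = 0.07942 mm
δ_BC = 21200·592/(542.9·116000) = 0.1993 mm
δ = Σδ_i = 0.2787 mm.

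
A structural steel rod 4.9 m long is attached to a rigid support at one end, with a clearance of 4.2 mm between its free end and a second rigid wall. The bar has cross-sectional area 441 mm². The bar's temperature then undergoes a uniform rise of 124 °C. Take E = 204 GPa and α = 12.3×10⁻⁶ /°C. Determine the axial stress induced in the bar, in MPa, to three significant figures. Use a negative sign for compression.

-136 MPa

Free thermal expansion αLΔT = 12.3e-6 · 4900 · 124 = 7.473 mm.
The walls engage after the gap closes; constrained expansion = 7.473 − 4.2 = 3.273 mm.
The walls impose strain ε = −(3.273)/4900 = -6.6806e-04; σ = Eε = 204000 · -6.6806e-04 = -136.3 MPa.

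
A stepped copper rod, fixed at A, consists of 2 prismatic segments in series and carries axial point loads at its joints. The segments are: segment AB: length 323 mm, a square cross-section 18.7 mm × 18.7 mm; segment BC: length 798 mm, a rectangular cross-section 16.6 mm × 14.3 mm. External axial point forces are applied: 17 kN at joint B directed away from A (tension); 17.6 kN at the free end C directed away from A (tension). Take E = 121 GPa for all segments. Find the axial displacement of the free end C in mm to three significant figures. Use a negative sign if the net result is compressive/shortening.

0.753 mm

Internal axial forces (sectioning from the free end, tension +): N_BC = 17.6 kN, N_AB = 34.6 kN.
A_AB = 349.7 mm².
A_BC = 237.4 mm².
δ_AB = 34600·323/(349.7·121000) = 0.2641 mm
δ_BC = 17600·798/(237.4·121000) = 0.489 mm
δ = Σδ_i = 0.7531 mm.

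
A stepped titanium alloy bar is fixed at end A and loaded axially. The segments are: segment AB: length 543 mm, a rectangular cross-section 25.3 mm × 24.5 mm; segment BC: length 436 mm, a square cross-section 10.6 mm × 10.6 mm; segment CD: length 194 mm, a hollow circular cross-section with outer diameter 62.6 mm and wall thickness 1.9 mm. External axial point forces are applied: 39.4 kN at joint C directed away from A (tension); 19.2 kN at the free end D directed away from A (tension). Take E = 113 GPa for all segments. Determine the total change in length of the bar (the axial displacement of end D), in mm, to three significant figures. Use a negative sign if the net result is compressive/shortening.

Internal axial forces (sectioning from the free end, tension +): N_CD = 19.2 kN, N_BC = 58.6 kN, N_AB = 58.6 kN.
A_AB = 619.9 mm².
A_BC = 112.4 mm².
A_CD = 362.3 mm².
δ_AB = 58600·543/(619.9·113000) = 0.4543 mm
δ_BC = 58600·436/(112.4·113000) = 2.012 mm
δ_CD = 19200·194/(362.3·113000) = 0.09098 mm
δ = Σδ_i = 2.558 mm.

2.56 mm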